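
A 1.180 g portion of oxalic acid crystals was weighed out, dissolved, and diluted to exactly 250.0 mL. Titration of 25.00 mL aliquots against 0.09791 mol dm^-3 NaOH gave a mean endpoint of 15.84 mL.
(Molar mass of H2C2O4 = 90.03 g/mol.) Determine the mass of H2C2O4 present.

0.6981 g

H2C2O4 + 2 NaOH → Na2C2O4 + 2 H2O
n(NaOH) per titration = 0.01584 × 0.09791 = 1.551 × 10^-3 mol
From the 1:2 ratio, n(H2C2O4) in each aliquot = 1/2 × 1.551 × 10^-3 = 7.754 × 10^-4 mol
n(H2C2O4) in the whole flask = 7.754 × 10^-4 × 250.0/25.00 = 7.754 × 10^-3 mol
mass of H2C2O4 = 7.754 × 10^-3 × 90.03 = 0.6981 g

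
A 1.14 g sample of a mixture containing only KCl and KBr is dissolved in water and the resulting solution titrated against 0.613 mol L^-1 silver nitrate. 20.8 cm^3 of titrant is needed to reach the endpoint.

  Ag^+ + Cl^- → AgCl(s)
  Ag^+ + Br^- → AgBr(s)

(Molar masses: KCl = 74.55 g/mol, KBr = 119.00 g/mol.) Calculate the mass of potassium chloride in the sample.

0.633 g

n(AgNO3) = 0.0208 × 0.613 = 0.0128 mol
Let x = n(KCl), y = n(KBr).
Titrant: 1x + 1y = 0.0128;  mass: 74.55x + 119.00y = 1.14
Solving, x = 8.49 × 10^-3 mol, y = 4.26 × 10^-3 mol
mass of KCl = 8.49 × 10^-3 × 74.55 = 0.633 g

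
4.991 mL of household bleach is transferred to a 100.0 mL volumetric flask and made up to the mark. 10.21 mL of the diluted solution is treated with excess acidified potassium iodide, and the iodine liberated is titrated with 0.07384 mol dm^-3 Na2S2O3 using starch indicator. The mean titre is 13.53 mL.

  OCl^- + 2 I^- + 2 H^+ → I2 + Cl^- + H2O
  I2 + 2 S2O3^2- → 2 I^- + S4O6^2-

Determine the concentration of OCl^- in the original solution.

0.9803 mol/L

n(S2O3^2-) = 0.01353 × 0.07384 = 9.991 × 10^-4 mol
n(I2) = n(S2O3^2-)/2 = 4.995 × 10^-4 mol
n(OCl^-) in the aliquot = 4.995 × 10^-4 mol (1:1 ratio)
[OCl^-]_dilute = 4.995 × 10^-4 / 0.01021 = 0.04893 mol/L
[OCl^-]_original = 0.04893 × 100.0/4.991 = 0.9803 mol/L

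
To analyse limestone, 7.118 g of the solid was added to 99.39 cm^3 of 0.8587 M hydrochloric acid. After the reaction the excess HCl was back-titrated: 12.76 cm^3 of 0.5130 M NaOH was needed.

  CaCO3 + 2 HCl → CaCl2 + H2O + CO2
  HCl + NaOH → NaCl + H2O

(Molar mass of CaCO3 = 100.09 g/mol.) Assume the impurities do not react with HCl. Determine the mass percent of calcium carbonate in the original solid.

n(HCl) added = 0.09939 × 0.8587 = 0.08535 mol
n(NaOH) used in back-titration = 0.01276 × 0.5130 = 6.546 × 10^-3 mol
n(HCl) left over = 6.546 × 10^-3 mol (1:1 ratio)
n(HCl) consumed by analyte = 0.08535 − 6.546 × 10^-3 = 0.07880 mol
From the 1:2 ratio, n(CaCO3) = 1/2 × 0.07880 = 0.03940 mol
mass of CaCO3 = 0.03940 × 100.09 = 3.944 g
% CaCO3 = 3.944 / 7.118 × 100 = 55.40 %

55.40 %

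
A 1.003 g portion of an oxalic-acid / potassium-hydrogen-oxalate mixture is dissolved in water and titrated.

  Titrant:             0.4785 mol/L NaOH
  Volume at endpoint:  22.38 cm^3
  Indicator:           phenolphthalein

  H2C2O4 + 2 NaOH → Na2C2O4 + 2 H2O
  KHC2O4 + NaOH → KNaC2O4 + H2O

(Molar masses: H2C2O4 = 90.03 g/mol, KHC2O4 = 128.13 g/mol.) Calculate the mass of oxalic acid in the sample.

0.1999 g

n(NaOH) = 0.02238 × 0.4785 = 0.01071 mol
Let x = n(H2C2O4), y = n(KHC2O4).
Titrant: 2x + 1y = 0.01071;  mass: 90.03x + 128.13y = 1.003
Solving, x = 2.221 × 10^-3 mol, y = 6.268 × 10^-3 mol
mass of H2C2O4 = 2.221 × 10^-3 × 90.03 = 0.1999 g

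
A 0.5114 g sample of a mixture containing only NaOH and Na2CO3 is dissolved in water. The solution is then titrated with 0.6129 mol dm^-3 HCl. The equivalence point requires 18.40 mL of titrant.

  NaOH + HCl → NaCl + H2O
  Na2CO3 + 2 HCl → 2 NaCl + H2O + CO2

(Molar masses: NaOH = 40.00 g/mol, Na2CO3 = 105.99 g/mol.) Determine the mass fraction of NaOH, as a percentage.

51.91 %

n(HCl) = 0.01840 × 0.6129 = 0.01128 mol
Let x = n(NaOH), y = n(Na2CO3).
Titrant: 1x + 2y = 0.01128;  mass: 40.00x + 105.99y = 0.5114
Solving, x = 6.637 × 10^-3 mol, y = 2.320 × 10^-3 mol
mass of NaOH = 6.637 × 10^-3 × 40.00 = 0.2655 g
% NaOH = 0.2655 / 0.5114 × 100 = 51.91 %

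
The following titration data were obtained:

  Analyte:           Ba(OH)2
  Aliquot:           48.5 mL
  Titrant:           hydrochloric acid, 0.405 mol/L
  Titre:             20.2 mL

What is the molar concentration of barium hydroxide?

0.0843 mol/L

Ba(OH)2 + 2 HCl → BaCl2 + 2 H2O
n(HCl) = 0.0202 L × 0.405 mol/L = 8.18 × 10^-3 mol
From the 1:2 mole ratio, n(Ba(OH)2) = 1/2 × 8.18 × 10^-3 = 4.09 × 10^-3 mol
[Ba(OH)2] = 4.09 × 10^-3 mol / 0.0485 L = 0.0843 mol/L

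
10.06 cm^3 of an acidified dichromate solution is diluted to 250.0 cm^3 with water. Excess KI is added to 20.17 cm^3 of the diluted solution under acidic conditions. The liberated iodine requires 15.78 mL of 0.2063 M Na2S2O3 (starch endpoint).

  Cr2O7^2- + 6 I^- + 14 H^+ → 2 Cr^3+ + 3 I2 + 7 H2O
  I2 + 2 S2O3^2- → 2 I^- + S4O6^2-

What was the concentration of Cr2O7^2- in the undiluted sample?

n(S2O3^2-) = 0.01578 × 0.2063 = 3.255 × 10^-3 mol
n(I2) = n(S2O3^2-)/2 = 1.628 × 10^-3 mol
From the 1:3 ratio, n(Cr2O7^2-) in the aliquot = 1/3 × 1.628 × 10^-3 = 5.426 × 10^-4 mol
[Cr2O7^2-]_dilute = 5.426 × 10^-4 / 0.02017 = 0.02690 mol/L
[Cr2O7^2-]_original = 0.02690 × 250.0/10.06 = 0.6685 mol/L

0.6685 M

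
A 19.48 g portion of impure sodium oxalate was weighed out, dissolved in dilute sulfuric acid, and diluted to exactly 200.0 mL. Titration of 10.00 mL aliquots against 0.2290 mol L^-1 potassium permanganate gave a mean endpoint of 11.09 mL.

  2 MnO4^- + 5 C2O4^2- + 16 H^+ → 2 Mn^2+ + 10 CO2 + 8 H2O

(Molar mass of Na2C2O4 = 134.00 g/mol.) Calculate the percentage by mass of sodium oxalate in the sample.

87.35 %

n(KMnO4) per titration = 0.01109 × 0.2290 = 2.540 × 10^-3 mol
From the 5:2 ratio, n(Na2C2O4) in each aliquot = 5/2 × 2.540 × 10^-3 = 6.349 × 10^-3 mol
n(Na2C2O4) in the whole flask = 6.349 × 10^-3 × 200.0/10.00 = 0.1270 mol
mass of Na2C2O4 = 0.1270 × 134.00 = 17.02 g
% Na2C2O4 = 17.02 / 19.48 × 100 = 87.35 %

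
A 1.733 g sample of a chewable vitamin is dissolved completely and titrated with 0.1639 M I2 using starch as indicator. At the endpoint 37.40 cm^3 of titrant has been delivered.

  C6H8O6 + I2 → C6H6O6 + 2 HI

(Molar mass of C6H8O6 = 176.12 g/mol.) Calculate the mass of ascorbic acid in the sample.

1.080 g

n(I2) = 0.03740 L × 0.1639 mol/L = 6.130 × 10^-3 mol
n(C6H8O6) = 6.130 × 10^-3 mol (1:1 ratio)
mass of C6H8O6 = 6.130 × 10^-3 × 176.12 g/mol = 1.080 g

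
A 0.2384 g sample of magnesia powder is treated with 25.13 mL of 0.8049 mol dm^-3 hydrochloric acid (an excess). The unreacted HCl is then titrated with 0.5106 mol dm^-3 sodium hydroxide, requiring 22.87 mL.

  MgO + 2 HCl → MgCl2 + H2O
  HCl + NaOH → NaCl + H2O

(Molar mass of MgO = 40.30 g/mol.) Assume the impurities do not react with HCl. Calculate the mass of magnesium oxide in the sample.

0.1723 g

n(HCl) added = 0.02513 × 0.8049 = 0.02023 mol
n(NaOH) used in back-titration = 0.02287 × 0.5106 = 0.01168 mol
n(HCl) left over = 0.01168 mol (1:1 ratio)
n(HCl) consumed by analyte = 0.02023 − 0.01168 = 8.550 × 10^-3 mol
From the 1:2 ratio, n(MgO) = 1/2 × 8.550 × 10^-3 = 4.275 × 10^-3 mol
mass of MgO = 4.275 × 10^-3 × 40.30 = 0.1723 g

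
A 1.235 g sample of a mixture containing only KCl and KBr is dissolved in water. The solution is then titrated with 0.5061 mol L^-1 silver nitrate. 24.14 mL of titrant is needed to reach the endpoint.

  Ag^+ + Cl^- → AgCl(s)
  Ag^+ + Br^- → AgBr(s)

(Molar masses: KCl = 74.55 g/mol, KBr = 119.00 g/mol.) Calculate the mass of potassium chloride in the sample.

0.3671 g

n(AgNO3) = 0.02414 × 0.5061 = 0.01222 mol
Let x = n(KCl), y = n(KBr).
Titrant: 1x + 1y = 0.01222;  mass: 74.55x + 119.00y = 1.235
Solving, x = 4.924 × 10^-3 mol, y = 7.294 × 10^-3 mol
mass of KCl = 4.924 × 10^-3 × 74.55 = 0.3671 g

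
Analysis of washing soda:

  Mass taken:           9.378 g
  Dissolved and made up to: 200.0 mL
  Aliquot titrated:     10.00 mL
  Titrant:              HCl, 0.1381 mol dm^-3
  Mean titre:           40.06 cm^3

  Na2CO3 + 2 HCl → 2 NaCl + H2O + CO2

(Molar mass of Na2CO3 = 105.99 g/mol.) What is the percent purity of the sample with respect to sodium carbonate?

n(HCl) per titration = 0.04006 × 0.1381 = 5.532 × 10^-3 mol
From the 1:2 ratio, n(Na2CO3) in each aliquot = 1/2 × 5.532 × 10^-3 = 2.766 × 10^-3 mol
n(Na2CO3) in the whole flask = 2.766 × 10^-3 × 200.0/10.00 = 0.05532 mol
mass of Na2CO3 = 0.05532 × 105.99 = 5.864 g
% Na2CO3 = 5.864 / 9.378 × 100 = 62.53 %

62.53 %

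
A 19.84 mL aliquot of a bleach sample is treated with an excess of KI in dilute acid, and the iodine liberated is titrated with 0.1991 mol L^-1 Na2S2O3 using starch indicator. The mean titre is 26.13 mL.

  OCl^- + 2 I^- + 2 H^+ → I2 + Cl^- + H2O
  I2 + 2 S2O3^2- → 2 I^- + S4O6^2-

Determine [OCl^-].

0.1311 mol/L

n(S2O3^2-) = 0.02613 × 0.1991 = 5.202 × 10^-3 mol
n(I2) = n(S2O3^2-)/2 = 2.601 × 10^-3 mol
n(OCl^-) in the aliquot = 2.601 × 10^-3 mol (1:1 ratio)
[OCl^-] = 2.601 × 10^-3 / 0.01984 = 0.1311 mol/L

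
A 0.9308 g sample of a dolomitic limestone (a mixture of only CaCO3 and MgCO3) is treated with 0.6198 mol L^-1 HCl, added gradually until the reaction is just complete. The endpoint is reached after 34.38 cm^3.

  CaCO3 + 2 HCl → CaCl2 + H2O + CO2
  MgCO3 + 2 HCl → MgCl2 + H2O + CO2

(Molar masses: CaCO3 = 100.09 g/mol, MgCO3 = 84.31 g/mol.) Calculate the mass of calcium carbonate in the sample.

0.2063 g

n(HCl) = 0.03438 × 0.6198 = 0.02131 mol
Let x = n(CaCO3), y = n(MgCO3).
Titrant: 2x + 2y = 0.02131;  mass: 100.09x + 84.31y = 0.9308
Solving, x = 2.062 × 10^-3 mol, y = 8.593 × 10^-3 mol
mass of CaCO3 = 2.062 × 10^-3 × 100.09 = 0.2063 g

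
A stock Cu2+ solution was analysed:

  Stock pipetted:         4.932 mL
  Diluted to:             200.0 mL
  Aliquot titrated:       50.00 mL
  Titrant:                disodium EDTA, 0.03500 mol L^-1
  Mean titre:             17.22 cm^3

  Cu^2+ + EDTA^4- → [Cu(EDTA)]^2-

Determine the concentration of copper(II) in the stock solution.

n(EDTA) = 0.01722 × 0.03500 = 6.027 × 10^-4 mol
n(Cu2+) in the aliquot = 6.027 × 10^-4 mol (1:1 ratio)
[Cu2+]_dilute = 6.027 × 10^-4 / 0.05000 = 0.01205 mol/L
Dilution factor = 200.0 / 4.932 = 40.55
[Cu2+]_stock = 0.01205 × 40.55 = 0.4888 mol/L

0.4888 mol/L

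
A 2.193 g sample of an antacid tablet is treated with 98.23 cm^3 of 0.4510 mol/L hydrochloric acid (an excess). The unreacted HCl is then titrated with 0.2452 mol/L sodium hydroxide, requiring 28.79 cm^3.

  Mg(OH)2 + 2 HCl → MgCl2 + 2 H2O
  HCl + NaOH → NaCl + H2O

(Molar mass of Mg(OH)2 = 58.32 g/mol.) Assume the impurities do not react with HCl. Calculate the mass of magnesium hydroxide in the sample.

n(HCl) added = 0.09823 × 0.4510 = 0.04430 mol
n(NaOH) used in back-titration = 0.02879 × 0.2452 = 7.059 × 10^-3 mol
n(HCl) left over = 7.059 × 10^-3 mol (1:1 ratio)
n(HCl) consumed by analyte = 0.04430 − 7.059 × 10^-3 = 0.03724 mol
From the 1:2 ratio, n(Mg(OH)2) = 1/2 × 0.03724 = 0.01862 mol
mass of Mg(OH)2 = 0.01862 × 58.32 = 1.086 g

1.086 g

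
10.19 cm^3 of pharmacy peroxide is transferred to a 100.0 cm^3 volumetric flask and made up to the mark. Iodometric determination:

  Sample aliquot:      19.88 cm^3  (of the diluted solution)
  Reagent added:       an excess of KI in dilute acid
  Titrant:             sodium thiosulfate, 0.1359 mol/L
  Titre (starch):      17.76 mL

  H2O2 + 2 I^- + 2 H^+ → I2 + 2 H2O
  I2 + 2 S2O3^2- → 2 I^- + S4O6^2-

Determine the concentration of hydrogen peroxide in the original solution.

n(S2O3^2-) = 0.01776 × 0.1359 = 2.414 × 10^-3 mol
n(I2) = n(S2O3^2-)/2 = 1.207 × 10^-3 mol
n(H2O2) in the aliquot = 1.207 × 10^-3 mol (1:1 ratio)
[H2O2]_dilute = 1.207 × 10^-3 / 0.01988 = 0.06070 mol/L
[H2O2]_original = 0.06070 × 100.0/10.19 = 0.5957 mol/L

0.5957 mol/L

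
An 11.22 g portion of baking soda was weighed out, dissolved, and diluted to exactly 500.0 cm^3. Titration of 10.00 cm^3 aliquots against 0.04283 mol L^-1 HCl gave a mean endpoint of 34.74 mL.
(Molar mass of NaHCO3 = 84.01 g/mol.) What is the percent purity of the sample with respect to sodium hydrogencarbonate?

NaHCO3 + HCl → NaCl + H2O + CO2
n(HCl) per titration = 0.03474 × 0.04283 = 1.488 × 10^-3 mol
n(NaHCO3) in each aliquot = 1.488 × 10^-3 mol (1:1 ratio)
n(NaHCO3) in the whole flask = 1.488 × 10^-3 × 500.0/10.00 = 0.07440 mol
mass of NaHCO3 = 0.07440 × 84.01 = 6.250 g
% NaHCO3 = 6.250 / 11.22 × 100 = 55.70 %

55.70 %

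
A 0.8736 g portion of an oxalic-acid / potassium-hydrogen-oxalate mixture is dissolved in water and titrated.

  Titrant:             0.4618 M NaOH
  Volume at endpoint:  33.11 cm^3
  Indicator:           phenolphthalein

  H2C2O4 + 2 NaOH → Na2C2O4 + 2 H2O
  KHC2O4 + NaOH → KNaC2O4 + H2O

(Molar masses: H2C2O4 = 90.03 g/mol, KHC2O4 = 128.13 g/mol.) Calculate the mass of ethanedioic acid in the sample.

n(NaOH) = 0.03311 × 0.4618 = 0.01529 mol
Let x = n(H2C2O4), y = n(KHC2O4).
Titrant: 2x + 1y = 0.01529;  mass: 90.03x + 128.13y = 0.8736
Solving, x = 6.530 × 10^-3 mol, y = 2.230 × 10^-3 mol
mass of H2C2O4 = 6.530 × 10^-3 × 90.03 = 0.5879 g

0.5879 g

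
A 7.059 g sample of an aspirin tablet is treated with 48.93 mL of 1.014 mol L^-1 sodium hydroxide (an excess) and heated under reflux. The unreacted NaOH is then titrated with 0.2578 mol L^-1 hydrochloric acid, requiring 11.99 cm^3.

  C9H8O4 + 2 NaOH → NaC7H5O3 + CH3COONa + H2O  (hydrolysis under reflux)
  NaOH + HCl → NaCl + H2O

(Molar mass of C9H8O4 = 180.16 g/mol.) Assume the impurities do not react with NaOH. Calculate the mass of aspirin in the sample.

n(NaOH) added = 0.04893 × 1.014 = 0.04962 mol
n(HCl) used in back-titration = 0.01199 × 0.2578 = 3.091 × 10^-3 mol
n(NaOH) left over = 3.091 × 10^-3 mol (1:1 ratio)
n(NaOH) consumed by analyte = 0.04962 − 3.091 × 10^-3 = 0.04652 mol
From the 1:2 ratio, n(C9H8O4) = 1/2 × 0.04652 = 0.02326 mol
mass of C9H8O4 = 0.02326 × 180.16 = 4.191 g

4.191 g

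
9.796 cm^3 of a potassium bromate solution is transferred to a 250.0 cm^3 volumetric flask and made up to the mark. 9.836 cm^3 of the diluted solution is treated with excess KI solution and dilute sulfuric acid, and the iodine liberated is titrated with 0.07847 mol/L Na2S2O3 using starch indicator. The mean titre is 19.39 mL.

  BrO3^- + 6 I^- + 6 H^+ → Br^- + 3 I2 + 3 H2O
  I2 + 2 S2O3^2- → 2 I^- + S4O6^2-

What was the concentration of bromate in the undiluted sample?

0.6580 mol/L

n(S2O3^2-) = 0.01939 × 0.07847 = 1.522 × 10^-3 mol
n(I2) = n(S2O3^2-)/2 = 7.608 × 10^-4 mol
From the 1:3 ratio, n(BrO3^-) in the aliquot = 1/3 × 7.608 × 10^-4 = 2.536 × 10^-4 mol
[BrO3^-]_dilute = 2.536 × 10^-4 / 0.009836 = 0.02578 mol/L
[BrO3^-]_original = 0.02578 × 250.0/9.796 = 0.6580 mol/L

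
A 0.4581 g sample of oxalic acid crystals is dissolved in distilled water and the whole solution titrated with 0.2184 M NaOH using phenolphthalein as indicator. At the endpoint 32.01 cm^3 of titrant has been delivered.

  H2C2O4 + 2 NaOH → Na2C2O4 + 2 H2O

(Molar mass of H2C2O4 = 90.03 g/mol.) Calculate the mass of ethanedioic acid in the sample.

0.3147 g

n(NaOH) = 0.03201 L × 0.2184 mol/L = 6.991 × 10^-3 mol
From the 1:2 ratio, n(H2C2O4) = 1/2 × 6.991 × 10^-3 = 3.495 × 10^-3 mol
mass of H2C2O4 = 3.495 × 10^-3 × 90.03 g/mol = 0.3147 g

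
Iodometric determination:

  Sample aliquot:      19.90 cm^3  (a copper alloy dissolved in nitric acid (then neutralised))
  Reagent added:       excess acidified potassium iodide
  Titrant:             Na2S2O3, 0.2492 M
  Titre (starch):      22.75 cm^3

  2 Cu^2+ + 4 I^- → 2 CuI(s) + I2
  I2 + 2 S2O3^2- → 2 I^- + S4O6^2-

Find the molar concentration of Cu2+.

n(S2O3^2-) = 0.02275 × 0.2492 = 5.669 × 10^-3 mol
n(I2) = n(S2O3^2-)/2 = 2.835 × 10^-3 mol
From the 2:1 ratio, n(Cu2+) in the aliquot = 2/1 × 2.835 × 10^-3 = 5.669 × 10^-3 mol
[Cu2+] = 5.669 × 10^-3 / 0.01990 = 0.2849 mol/L

0.2849 M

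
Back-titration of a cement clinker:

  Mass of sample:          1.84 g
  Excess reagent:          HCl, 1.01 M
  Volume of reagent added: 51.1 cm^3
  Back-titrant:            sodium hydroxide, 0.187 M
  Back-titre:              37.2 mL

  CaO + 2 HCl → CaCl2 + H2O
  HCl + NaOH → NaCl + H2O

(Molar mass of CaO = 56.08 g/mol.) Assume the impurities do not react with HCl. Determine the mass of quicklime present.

n(HCl) added = 0.0511 × 1.01 = 0.0516 mol
n(NaOH) used in back-titration = 0.0372 × 0.187 = 6.96 × 10^-3 mol
n(HCl) left over = 6.96 × 10^-3 mol (1:1 ratio)
n(HCl) consumed by analyte = 0.0516 − 6.96 × 10^-3 = 0.0447 mol
From the 1:2 ratio, n(CaO) = 1/2 × 0.0447 = 0.0223 mol
mass of CaO = 0.0223 × 56.08 = 1.25 g

1.25 g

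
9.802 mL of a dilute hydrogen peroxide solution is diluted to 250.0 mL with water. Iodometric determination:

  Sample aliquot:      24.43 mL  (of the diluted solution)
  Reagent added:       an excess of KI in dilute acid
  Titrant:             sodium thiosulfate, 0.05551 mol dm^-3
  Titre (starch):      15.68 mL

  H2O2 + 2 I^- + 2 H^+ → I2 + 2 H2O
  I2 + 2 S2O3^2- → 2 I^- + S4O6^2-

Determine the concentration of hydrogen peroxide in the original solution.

n(S2O3^2-) = 0.01568 × 0.05551 = 8.704 × 10^-4 mol
n(I2) = n(S2O3^2-)/2 = 4.352 × 10^-4 mol
n(H2O2) in the aliquot = 4.352 × 10^-4 mol (1:1 ratio)
[H2O2]_dilute = 4.352 × 10^-4 / 0.02443 = 0.01781 mol/L
[H2O2]_original = 0.01781 × 250.0/9.802 = 0.4543 mol/L

0.4543 mol/L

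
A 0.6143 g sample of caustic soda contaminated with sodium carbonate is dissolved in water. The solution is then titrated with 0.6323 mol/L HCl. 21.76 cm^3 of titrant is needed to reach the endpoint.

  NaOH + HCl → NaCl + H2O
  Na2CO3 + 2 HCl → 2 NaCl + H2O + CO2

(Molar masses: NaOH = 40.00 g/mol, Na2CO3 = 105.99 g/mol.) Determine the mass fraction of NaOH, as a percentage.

57.55 %

n(HCl) = 0.02176 × 0.6323 = 0.01376 mol
Let x = n(NaOH), y = n(Na2CO3).
Titrant: 1x + 2y = 0.01376;  mass: 40.00x + 105.99y = 0.6143
Solving, x = 8.838 × 10^-3 mol, y = 2.460 × 10^-3 mol
mass of NaOH = 8.838 × 10^-3 × 40.00 = 0.3535 g
% NaOH = 0.3535 / 0.6143 × 100 = 57.55 %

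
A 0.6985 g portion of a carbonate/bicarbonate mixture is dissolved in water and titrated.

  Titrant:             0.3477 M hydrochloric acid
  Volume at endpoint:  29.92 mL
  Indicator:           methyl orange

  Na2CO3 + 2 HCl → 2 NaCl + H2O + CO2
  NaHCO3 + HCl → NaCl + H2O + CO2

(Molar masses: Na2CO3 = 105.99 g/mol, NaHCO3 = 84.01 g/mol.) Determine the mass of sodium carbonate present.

n(HCl) = 0.02992 × 0.3477 = 0.01040 mol
Let x = n(Na2CO3), y = n(NaHCO3).
Titrant: 2x + 1y = 0.01040;  mass: 105.99x + 84.01y = 0.6985
Solving, x = 2.829 × 10^-3 mol, y = 4.746 × 10^-3 mol
mass of Na2CO3 = 2.829 × 10^-3 × 105.99 = 0.2998 g

0.2998 g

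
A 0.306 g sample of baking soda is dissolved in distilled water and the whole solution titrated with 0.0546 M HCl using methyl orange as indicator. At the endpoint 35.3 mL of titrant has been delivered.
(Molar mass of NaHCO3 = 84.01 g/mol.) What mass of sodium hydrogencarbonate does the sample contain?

0.162 g

NaHCO3 + HCl → NaCl + H2O + CO2
n(HCl) = 0.0353 L × 0.0546 mol/L = 1.93 × 10^-3 mol
n(NaHCO3) = 1.93 × 10^-3 mol (1:1 ratio)
mass of NaHCO3 = 1.93 × 10^-3 × 84.01 g/mol = 0.162 g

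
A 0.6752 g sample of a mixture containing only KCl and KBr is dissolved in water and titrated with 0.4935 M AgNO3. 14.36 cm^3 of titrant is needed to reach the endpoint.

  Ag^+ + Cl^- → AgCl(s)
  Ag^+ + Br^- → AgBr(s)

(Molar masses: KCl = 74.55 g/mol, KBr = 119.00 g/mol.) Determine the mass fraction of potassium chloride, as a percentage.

n(AgNO3) = 0.01436 × 0.4935 = 7.087 × 10^-3 mol
Let x = n(KCl), y = n(KBr).
Titrant: 1x + 1y = 7.087 × 10^-3;  mass: 74.55x + 119.00y = 0.6752
Solving, x = 3.782 × 10^-3 mol, y = 3.305 × 10^-3 mol
mass of KCl = 3.782 × 10^-3 × 74.55 = 0.2820 g
% KCl = 0.2820 / 0.6752 × 100 = 41.76 %

41.76 %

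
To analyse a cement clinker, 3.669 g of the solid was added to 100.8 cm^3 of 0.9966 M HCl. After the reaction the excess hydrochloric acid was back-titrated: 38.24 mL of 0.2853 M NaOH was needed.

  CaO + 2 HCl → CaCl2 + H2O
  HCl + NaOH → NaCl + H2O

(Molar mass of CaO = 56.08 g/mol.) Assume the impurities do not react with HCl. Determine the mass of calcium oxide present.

2.511 g

n(HCl) added = 0.1008 × 0.9966 = 0.1005 mol
n(NaOH) used in back-titration = 0.03824 × 0.2853 = 0.01091 mol
n(HCl) left over = 0.01091 mol (1:1 ratio)
n(HCl) consumed by analyte = 0.1005 − 0.01091 = 0.08955 mol
From the 1:2 ratio, n(CaO) = 1/2 × 0.08955 = 0.04477 mol
mass of CaO = 0.04477 × 56.08 = 2.511 g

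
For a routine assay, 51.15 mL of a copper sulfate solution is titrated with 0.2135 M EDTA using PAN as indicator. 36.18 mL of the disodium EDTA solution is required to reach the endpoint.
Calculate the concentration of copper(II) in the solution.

Cu^2+ + EDTA^4- → [Cu(EDTA)]^2-
n(EDTA) = 0.03618 L × 0.2135 mol/L = 7.724 × 10^-3 mol
n(Cu2+) = 7.724 × 10^-3 mol (1:1 mole ratio)
[Cu2+] = 7.724 × 10^-3 mol / 0.05115 L = 0.1510 mol/L

0.1510 M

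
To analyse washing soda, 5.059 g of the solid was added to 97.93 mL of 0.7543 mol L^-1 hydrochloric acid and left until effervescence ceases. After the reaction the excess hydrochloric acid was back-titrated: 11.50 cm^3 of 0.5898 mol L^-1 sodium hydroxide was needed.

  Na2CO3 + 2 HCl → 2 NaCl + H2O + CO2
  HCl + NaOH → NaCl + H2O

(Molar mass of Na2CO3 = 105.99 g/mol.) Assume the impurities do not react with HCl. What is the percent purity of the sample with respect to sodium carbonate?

n(HCl) added = 0.09793 × 0.7543 = 0.07387 mol
n(NaOH) used in back-titration = 0.01150 × 0.5898 = 6.783 × 10^-3 mol
n(HCl) left over = 6.783 × 10^-3 mol (1:1 ratio)
n(HCl) consumed by analyte = 0.07387 − 6.783 × 10^-3 = 0.06709 mol
From the 1:2 ratio, n(Na2CO3) = 1/2 × 0.06709 = 0.03354 mol
mass of Na2CO3 = 0.03354 × 105.99 = 3.555 g
% Na2CO3 = 3.555 / 5.059 × 100 = 70.28 %

70.28 %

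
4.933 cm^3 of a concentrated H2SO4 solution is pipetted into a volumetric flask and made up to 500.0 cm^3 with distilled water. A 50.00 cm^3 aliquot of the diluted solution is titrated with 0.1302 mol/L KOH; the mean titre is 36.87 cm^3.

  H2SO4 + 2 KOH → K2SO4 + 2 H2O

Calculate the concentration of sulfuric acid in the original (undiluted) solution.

n(KOH) = 0.03687 × 0.1302 = 4.800 × 10^-3 mol
From the 1:2 ratio, n(H2SO4) in the aliquot = 1/2 × 4.800 × 10^-3 = 2.400 × 10^-3 mol
[H2SO4]_dilute = 2.400 × 10^-3 / 0.05000 = 0.04800 mol/L
Dilution factor = 500.0 / 4.933 = 101.4
[H2SO4]_stock = 0.04800 × 101.4 = 4.866 mol/L

4.866 mol/L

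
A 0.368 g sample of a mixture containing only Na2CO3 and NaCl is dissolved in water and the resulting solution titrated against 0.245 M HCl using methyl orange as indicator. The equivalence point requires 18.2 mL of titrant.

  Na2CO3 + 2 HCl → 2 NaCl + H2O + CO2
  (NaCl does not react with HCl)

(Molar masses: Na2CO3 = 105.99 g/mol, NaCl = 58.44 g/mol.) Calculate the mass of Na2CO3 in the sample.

0.236 g

n(HCl) = 0.0182 × 0.245 = 4.46 × 10^-3 mol
Let x = n(Na2CO3), y = n(NaCl).
Titrant: 2x = 4.46 × 10^-3;  mass: 105.99x + 58.44y = 0.368
Solving, x = 2.23 × 10^-3 mol, y = 2.25 × 10^-3 mol
mass of Na2CO3 = 2.23 × 10^-3 × 105.99 = 0.236 g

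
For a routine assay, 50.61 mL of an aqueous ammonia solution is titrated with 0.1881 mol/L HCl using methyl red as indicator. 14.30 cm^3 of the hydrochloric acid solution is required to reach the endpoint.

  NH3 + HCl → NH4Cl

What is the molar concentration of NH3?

n(HCl) = 0.01430 L × 0.1881 mol/L = 2.690 × 10^-3 mol
n(NH3) = 2.690 × 10^-3 mol (1:1 mole ratio)
[NH3] = 2.690 × 10^-3 mol / 0.05061 L = 0.05315 mol/L

0.05315 mol/L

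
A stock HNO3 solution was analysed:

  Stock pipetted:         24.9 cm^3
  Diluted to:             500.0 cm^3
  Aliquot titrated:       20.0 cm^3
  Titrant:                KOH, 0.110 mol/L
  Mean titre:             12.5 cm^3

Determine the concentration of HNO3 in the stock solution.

1.38 mol/L

HNO3 + KOH → KNO3 + H2O
n(KOH) = 0.0125 × 0.110 = 1.38 × 10^-3 mol
n(HNO3) in the aliquot = 1.38 × 10^-3 mol (1:1 ratio)
[HNO3]_dilute = 1.38 × 10^-3 / 0.0200 = 0.0687 mol/L
Dilution factor = 500.0 / 24.9 = 20.08
[HNO3]_stock = 0.0687 × 20.08 = 1.38 mol/L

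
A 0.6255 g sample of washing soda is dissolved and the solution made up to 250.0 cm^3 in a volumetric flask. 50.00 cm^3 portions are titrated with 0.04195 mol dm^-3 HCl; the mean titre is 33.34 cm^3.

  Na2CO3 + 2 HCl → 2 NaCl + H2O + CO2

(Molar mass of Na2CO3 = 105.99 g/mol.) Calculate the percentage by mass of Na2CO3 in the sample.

59.25 %

n(HCl) per titration = 0.03334 × 0.04195 = 1.399 × 10^-3 mol
From the 1:2 ratio, n(Na2CO3) in each aliquot = 1/2 × 1.399 × 10^-3 = 6.993 × 10^-4 mol
n(Na2CO3) in the whole flask = 6.993 × 10^-4 × 250.0/50.00 = 3.497 × 10^-3 mol
mass of Na2CO3 = 3.497 × 10^-3 × 105.99 = 0.3706 g
% Na2CO3 = 0.3706 / 0.6255 × 100 = 59.25 %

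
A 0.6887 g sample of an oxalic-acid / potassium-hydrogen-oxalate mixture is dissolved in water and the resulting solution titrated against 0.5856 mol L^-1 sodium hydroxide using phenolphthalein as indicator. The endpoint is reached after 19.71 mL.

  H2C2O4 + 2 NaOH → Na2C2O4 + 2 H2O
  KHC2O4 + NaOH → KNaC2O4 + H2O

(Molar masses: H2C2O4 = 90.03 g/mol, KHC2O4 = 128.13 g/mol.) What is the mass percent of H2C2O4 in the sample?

n(NaOH) = 0.01971 × 0.5856 = 0.01154 mol
Let x = n(H2C2O4), y = n(KHC2O4).
Titrant: 2x + 1y = 0.01154;  mass: 90.03x + 128.13y = 0.6887
Solving, x = 4.754 × 10^-3 mol, y = 2.035 × 10^-3 mol
mass of H2C2O4 = 4.754 × 10^-3 × 90.03 = 0.4280 g
% H2C2O4 = 0.4280 / 0.6887 × 100 = 62.14 %

62.14 %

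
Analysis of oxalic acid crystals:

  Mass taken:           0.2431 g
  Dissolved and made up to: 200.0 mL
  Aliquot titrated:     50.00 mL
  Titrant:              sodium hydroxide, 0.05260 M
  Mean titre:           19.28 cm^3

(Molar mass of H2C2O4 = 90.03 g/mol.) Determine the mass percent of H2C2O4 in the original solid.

H2C2O4 + 2 NaOH → Na2C2O4 + 2 H2O
n(NaOH) per titration = 0.01928 × 0.05260 = 1.014 × 10^-3 mol
From the 1:2 ratio, n(H2C2O4) in each aliquot = 1/2 × 1.014 × 10^-3 = 5.071 × 10^-4 mol
n(H2C2O4) in the whole flask = 5.071 × 10^-4 × 200.0/50.00 = 2.028 × 10^-3 mol
mass of H2C2O4 = 2.028 × 10^-3 × 90.03 = 0.1826 g
% H2C2O4 = 0.1826 / 0.2431 × 100 = 75.11 %

75.11 %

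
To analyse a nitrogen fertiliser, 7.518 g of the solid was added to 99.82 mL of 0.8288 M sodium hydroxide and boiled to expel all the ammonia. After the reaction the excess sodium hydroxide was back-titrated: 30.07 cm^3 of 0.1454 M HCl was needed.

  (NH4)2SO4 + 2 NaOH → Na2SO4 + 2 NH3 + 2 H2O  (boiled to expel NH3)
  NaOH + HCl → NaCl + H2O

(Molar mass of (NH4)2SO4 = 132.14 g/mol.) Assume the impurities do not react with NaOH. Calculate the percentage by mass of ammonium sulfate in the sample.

n(NaOH) added = 0.09982 × 0.8288 = 0.08273 mol
n(HCl) used in back-titration = 0.03007 × 0.1454 = 4.372 × 10^-3 mol
n(NaOH) left over = 4.372 × 10^-3 mol (1:1 ratio)
n(NaOH) consumed by analyte = 0.08273 − 4.372 × 10^-3 = 0.07836 mol
From the 1:2 ratio, n((NH4)2SO4) = 1/2 × 0.07836 = 0.03918 mol
mass of (NH4)2SO4 = 0.03918 × 132.14 = 5.177 g
% (NH4)2SO4 = 5.177 / 7.518 × 100 = 68.86 %

68.86 %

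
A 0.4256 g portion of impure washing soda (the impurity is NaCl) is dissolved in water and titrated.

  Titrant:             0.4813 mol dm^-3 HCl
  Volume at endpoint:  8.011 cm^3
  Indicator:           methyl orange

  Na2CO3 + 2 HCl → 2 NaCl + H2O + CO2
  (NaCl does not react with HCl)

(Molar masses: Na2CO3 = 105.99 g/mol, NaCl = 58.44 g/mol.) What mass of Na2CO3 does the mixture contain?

n(HCl) = 0.008011 × 0.4813 = 3.856 × 10^-3 mol
Let x = n(Na2CO3), y = n(NaCl).
Titrant: 2x = 3.856 × 10^-3;  mass: 105.99x + 58.44y = 0.4256
Solving, x = 1.928 × 10^-3 mol, y = 3.786 × 10^-3 mol
mass of Na2CO3 = 1.928 × 10^-3 × 105.99 = 0.2043 g

0.2043 g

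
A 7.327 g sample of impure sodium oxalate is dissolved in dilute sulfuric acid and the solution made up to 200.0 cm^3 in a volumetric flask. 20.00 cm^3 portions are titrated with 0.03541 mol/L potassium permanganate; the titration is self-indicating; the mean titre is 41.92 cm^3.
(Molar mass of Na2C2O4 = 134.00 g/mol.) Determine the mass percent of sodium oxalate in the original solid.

67.87 %

2 MnO4^- + 5 C2O4^2- + 16 H^+ → 2 Mn^2+ + 10 CO2 + 8 H2O
n(KMnO4) per titration = 0.04192 × 0.03541 = 1.484 × 10^-3 mol
From the 5:2 ratio, n(Na2C2O4) in each aliquot = 5/2 × 1.484 × 10^-3 = 3.711 × 10^-3 mol
n(Na2C2O4) in the whole flask = 3.711 × 10^-3 × 200.0/20.00 = 0.03711 mol
mass of Na2C2O4 = 0.03711 × 134.00 = 4.973 g
% Na2C2O4 = 4.973 / 7.327 × 100 = 67.87 %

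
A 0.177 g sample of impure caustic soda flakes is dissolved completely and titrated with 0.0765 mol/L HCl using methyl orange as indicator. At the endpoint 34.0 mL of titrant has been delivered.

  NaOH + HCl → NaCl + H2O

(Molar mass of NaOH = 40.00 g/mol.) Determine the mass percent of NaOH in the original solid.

n(HCl) = 0.0340 L × 0.0765 mol/L = 2.60 × 10^-3 mol
n(NaOH) = 2.60 × 10^-3 mol (1:1 ratio)
mass of NaOH = 2.60 × 10^-3 × 40.00 g/mol = 0.104 g
% NaOH = 0.104 / 0.177 × 100 = 58.8 %

58.8 %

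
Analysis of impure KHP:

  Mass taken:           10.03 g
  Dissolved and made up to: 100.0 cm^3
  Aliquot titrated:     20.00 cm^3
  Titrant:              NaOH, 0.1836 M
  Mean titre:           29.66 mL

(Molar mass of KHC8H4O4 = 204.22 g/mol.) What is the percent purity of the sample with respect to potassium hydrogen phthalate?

55.44 %

KHC8H4O4 + NaOH → KNaC8H4O4 + H2O
n(NaOH) per titration = 0.02966 × 0.1836 = 5.446 × 10^-3 mol
n(KHC8H4O4) in each aliquot = 5.446 × 10^-3 mol (1:1 ratio)
n(KHC8H4O4) in the whole flask = 5.446 × 10^-3 × 100.0/20.00 = 0.02723 mol
mass of KHC8H4O4 = 0.02723 × 204.22 = 5.560 g
% KHC8H4O4 = 5.560 / 10.03 × 100 = 55.44 %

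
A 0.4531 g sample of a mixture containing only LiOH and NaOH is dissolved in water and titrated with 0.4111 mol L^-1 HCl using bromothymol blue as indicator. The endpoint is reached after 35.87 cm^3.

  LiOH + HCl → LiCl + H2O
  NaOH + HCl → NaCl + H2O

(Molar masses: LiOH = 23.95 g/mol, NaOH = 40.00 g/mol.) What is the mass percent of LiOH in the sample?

45.04 %

n(HCl) = 0.03587 × 0.4111 = 0.01475 mol
Let x = n(LiOH), y = n(NaOH).
Titrant: 1x + 1y = 0.01475;  mass: 23.95x + 40.00y = 0.4531
Solving, x = 8.520 × 10^-3 mol, y = 6.226 × 10^-3 mol
mass of LiOH = 8.520 × 10^-3 × 23.95 = 0.2041 g
% LiOH = 0.2041 / 0.4531 × 100 = 45.04 %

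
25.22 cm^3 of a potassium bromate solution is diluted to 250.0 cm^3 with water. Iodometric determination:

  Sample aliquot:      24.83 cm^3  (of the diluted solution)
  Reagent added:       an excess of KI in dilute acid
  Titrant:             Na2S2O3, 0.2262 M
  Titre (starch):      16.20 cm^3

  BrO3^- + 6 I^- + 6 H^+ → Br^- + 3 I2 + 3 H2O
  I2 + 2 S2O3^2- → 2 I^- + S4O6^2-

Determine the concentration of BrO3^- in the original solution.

n(S2O3^2-) = 0.01620 × 0.2262 = 3.664 × 10^-3 mol
n(I2) = n(S2O3^2-)/2 = 1.832 × 10^-3 mol
From the 1:3 ratio, n(BrO3^-) in the aliquot = 1/3 × 1.832 × 10^-3 = 6.107 × 10^-4 mol
[BrO3^-]_dilute = 6.107 × 10^-4 / 0.02483 = 0.02460 mol/L
[BrO3^-]_original = 0.02460 × 250.0/25.22 = 0.2438 mol/L

0.2438 M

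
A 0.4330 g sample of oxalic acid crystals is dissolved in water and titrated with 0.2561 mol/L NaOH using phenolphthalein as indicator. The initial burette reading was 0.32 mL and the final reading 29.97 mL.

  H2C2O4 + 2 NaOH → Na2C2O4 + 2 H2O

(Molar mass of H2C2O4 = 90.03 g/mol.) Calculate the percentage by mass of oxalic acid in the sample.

n(NaOH) = 0.02965 L × 0.2561 mol/L = 7.593 × 10^-3 mol
From the 1:2 ratio, n(H2C2O4) = 1/2 × 7.593 × 10^-3 = 3.797 × 10^-3 mol
mass of H2C2O4 = 3.797 × 10^-3 × 90.03 g/mol = 0.3418 g
% H2C2O4 = 0.3418 / 0.4330 × 100 = 78.94 %

78.94 %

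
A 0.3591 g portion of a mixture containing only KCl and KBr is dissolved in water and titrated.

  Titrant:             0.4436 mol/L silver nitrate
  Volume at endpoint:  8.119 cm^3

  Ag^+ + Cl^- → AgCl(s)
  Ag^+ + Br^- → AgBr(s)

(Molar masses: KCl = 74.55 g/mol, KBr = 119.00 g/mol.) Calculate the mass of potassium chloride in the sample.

0.1165 g

n(AgNO3) = 0.008119 × 0.4436 = 3.602 × 10^-3 mol
Let x = n(KCl), y = n(KBr).
Titrant: 1x + 1y = 3.602 × 10^-3;  mass: 74.55x + 119.00y = 0.3591
Solving, x = 1.563 × 10^-3 mol, y = 2.038 × 10^-3 mol
mass of KCl = 1.563 × 10^-3 × 74.55 = 0.1165 g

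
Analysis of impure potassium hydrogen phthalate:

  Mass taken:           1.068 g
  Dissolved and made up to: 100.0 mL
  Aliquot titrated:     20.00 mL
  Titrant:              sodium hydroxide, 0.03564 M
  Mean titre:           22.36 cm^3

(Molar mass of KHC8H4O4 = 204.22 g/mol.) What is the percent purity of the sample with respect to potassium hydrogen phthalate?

76.19 %

KHC8H4O4 + NaOH → KNaC8H4O4 + H2O
n(NaOH) per titration = 0.02236 × 0.03564 = 7.969 × 10^-4 mol
n(KHC8H4O4) in each aliquot = 7.969 × 10^-4 mol (1:1 ratio)
n(KHC8H4O4) in the whole flask = 7.969 × 10^-4 × 100.0/20.00 = 3.985 × 10^-3 mol
mass of KHC8H4O4 = 3.985 × 10^-3 × 204.22 = 0.8137 g
% KHC8H4O4 = 0.8137 / 1.068 × 100 = 76.19 %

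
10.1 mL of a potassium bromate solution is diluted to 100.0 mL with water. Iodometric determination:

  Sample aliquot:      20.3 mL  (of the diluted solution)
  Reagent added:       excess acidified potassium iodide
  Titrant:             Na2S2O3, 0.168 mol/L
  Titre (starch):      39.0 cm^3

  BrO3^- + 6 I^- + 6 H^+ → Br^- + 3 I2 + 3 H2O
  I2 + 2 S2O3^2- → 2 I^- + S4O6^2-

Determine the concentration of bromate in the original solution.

n(S2O3^2-) = 0.0390 × 0.168 = 6.55 × 10^-3 mol
n(I2) = n(S2O3^2-)/2 = 3.28 × 10^-3 mol
From the 1:3 ratio, n(BrO3^-) in the aliquot = 1/3 × 3.28 × 10^-3 = 1.09 × 10^-3 mol
[BrO3^-]_dilute = 1.09 × 10^-3 / 0.0203 = 0.0538 mol/L
[BrO3^-]_original = 0.0538 × 100.0/10.1 = 0.533 mol/L

0.533 mol/L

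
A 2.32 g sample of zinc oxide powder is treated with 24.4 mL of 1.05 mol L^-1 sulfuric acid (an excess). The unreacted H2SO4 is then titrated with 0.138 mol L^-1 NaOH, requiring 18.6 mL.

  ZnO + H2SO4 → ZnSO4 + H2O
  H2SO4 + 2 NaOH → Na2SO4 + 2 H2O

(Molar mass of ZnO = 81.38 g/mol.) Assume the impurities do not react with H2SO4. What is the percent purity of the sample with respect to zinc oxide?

n(H2SO4) added = 0.0244 × 1.05 = 0.0256 mol
n(NaOH) used in back-titration = 0.0186 × 0.138 = 2.57 × 10^-3 mol
From the 1:2 ratio, n(H2SO4) left over = 1/2 × 2.57 × 10^-3 = 1.28 × 10^-3 mol
n(H2SO4) consumed by analyte = 0.0256 − 1.28 × 10^-3 = 0.0243 mol
n(ZnO) = 0.0243 mol (1:1 ratio)
mass of ZnO = 0.0243 × 81.38 = 1.98 g
% ZnO = 1.98 / 2.32 × 100 = 85.4 %

85.4 %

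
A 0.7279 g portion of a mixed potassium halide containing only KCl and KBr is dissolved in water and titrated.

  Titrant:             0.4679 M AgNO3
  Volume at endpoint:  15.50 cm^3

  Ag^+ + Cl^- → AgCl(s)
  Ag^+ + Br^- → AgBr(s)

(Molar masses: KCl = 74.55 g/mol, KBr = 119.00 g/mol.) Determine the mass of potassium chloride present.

0.2267 g

n(AgNO3) = 0.01550 × 0.4679 = 7.252 × 10^-3 mol
Let x = n(KCl), y = n(KBr).
Titrant: 1x + 1y = 7.252 × 10^-3;  mass: 74.55x + 119.00y = 0.7279
Solving, x = 3.040 × 10^-3 mol, y = 4.212 × 10^-3 mol
mass of KCl = 3.040 × 10^-3 × 74.55 = 0.2267 g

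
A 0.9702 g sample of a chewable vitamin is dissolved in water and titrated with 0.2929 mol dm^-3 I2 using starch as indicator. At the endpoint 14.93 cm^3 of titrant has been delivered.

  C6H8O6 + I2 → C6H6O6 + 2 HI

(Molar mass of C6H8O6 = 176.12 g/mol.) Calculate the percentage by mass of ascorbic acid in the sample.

79.38 %

n(I2) = 0.01493 L × 0.2929 mol/L = 4.373 × 10^-3 mol
n(C6H8O6) = 4.373 × 10^-3 mol (1:1 ratio)
mass of C6H8O6 = 4.373 × 10^-3 × 176.12 g/mol = 0.7702 g
% C6H8O6 = 0.7702 / 0.9702 × 100 = 79.38 %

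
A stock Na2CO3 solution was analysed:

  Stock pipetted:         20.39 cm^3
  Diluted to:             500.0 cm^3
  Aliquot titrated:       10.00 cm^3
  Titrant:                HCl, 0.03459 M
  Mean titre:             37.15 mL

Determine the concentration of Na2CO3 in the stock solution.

1.576 M

Na2CO3 + 2 HCl → 2 NaCl + H2O + CO2
n(HCl) = 0.03715 × 0.03459 = 1.285 × 10^-3 mol
From the 1:2 ratio, n(Na2CO3) in the aliquot = 1/2 × 1.285 × 10^-3 = 6.425 × 10^-4 mol
[Na2CO3]_dilute = 6.425 × 10^-4 / 0.01000 = 0.06425 mol/L
Dilution factor = 500.0 / 20.39 = 24.52
[Na2CO3]_stock = 0.06425 × 24.52 = 1.576 mol/L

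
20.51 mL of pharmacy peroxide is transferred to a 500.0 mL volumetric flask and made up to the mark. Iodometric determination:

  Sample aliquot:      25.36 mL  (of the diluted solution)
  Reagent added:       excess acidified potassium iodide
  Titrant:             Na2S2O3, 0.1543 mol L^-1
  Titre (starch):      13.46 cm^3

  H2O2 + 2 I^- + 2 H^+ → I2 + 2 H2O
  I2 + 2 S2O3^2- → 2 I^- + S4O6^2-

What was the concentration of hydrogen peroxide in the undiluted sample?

0.9982 mol/L

n(S2O3^2-) = 0.01346 × 0.1543 = 2.077 × 10^-3 mol
n(I2) = n(S2O3^2-)/2 = 1.038 × 10^-3 mol
n(H2O2) in the aliquot = 1.038 × 10^-3 mol (1:1 ratio)
[H2O2]_dilute = 1.038 × 10^-3 / 0.02536 = 0.04095 mol/L
[H2O2]_original = 0.04095 × 500.0/20.51 = 0.9982 mol/L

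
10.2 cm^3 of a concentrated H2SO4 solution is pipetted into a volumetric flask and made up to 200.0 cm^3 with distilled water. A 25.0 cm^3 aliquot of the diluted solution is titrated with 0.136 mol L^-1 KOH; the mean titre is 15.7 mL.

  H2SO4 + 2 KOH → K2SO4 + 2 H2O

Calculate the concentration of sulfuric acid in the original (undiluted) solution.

n(KOH) = 0.0157 × 0.136 = 2.14 × 10^-3 mol
From the 1:2 ratio, n(H2SO4) in the aliquot = 1/2 × 2.14 × 10^-3 = 1.07 × 10^-3 mol
[H2SO4]_dilute = 1.07 × 10^-3 / 0.0250 = 0.0427 mol/L
Dilution factor = 200.0 / 10.2 = 19.61
[H2SO4]_stock = 0.0427 × 19.61 = 0.837 mol/L

0.837 mol/L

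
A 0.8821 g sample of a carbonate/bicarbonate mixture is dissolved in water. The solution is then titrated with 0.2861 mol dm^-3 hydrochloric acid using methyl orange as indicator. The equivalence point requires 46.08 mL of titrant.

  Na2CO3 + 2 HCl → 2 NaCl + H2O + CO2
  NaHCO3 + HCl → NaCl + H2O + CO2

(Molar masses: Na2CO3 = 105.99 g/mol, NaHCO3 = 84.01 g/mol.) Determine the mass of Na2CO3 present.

n(HCl) = 0.04608 × 0.2861 = 0.01318 mol
Let x = n(Na2CO3), y = n(NaHCO3).
Titrant: 2x + 1y = 0.01318;  mass: 105.99x + 84.01y = 0.8821
Solving, x = 3.634 × 10^-3 mol, y = 5.915 × 10^-3 mol
mass of Na2CO3 = 3.634 × 10^-3 × 105.99 = 0.3852 g

0.3852 g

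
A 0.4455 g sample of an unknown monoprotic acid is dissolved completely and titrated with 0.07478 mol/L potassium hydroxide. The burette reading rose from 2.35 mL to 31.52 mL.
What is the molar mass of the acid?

n(KOH) = 0.02917 L × 0.07478 mol/L = 2.181 × 10^-3 mol
n(HA) = 2.181 × 10^-3 mol (1:1 ratio)
M = m / n = 0.4455 g / 2.181 × 10^-3 mol = 204.2 g/mol

204.2 g/mol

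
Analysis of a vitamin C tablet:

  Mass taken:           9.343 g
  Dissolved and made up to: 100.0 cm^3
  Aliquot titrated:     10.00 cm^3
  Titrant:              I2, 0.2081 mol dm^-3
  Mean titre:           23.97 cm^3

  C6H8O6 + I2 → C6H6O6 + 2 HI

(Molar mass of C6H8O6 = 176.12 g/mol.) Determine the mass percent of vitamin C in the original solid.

94.03 %

n(I2) per titration = 0.02397 × 0.2081 = 4.988 × 10^-3 mol
n(C6H8O6) in each aliquot = 4.988 × 10^-3 mol (1:1 ratio)
n(C6H8O6) in the whole flask = 4.988 × 10^-3 × 100.0/10.00 = 0.04988 mol
mass of C6H8O6 = 0.04988 × 176.12 = 8.785 g
% C6H8O6 = 8.785 / 9.343 × 100 = 94.03 %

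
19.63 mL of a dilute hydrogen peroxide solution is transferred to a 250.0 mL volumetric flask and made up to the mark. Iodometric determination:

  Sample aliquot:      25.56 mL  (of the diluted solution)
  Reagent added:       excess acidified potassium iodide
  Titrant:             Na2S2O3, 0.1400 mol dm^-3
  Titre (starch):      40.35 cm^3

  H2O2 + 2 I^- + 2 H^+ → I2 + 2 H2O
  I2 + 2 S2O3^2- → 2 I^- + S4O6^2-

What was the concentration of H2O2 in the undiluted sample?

n(S2O3^2-) = 0.04035 × 0.1400 = 5.649 × 10^-3 mol
n(I2) = n(S2O3^2-)/2 = 2.825 × 10^-3 mol
n(H2O2) in the aliquot = 2.825 × 10^-3 mol (1:1 ratio)
[H2O2]_dilute = 2.825 × 10^-3 / 0.02556 = 0.1105 mol/L
[H2O2]_original = 0.1105 × 250.0/19.63 = 1.407 mol/L

1.407 mol/L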